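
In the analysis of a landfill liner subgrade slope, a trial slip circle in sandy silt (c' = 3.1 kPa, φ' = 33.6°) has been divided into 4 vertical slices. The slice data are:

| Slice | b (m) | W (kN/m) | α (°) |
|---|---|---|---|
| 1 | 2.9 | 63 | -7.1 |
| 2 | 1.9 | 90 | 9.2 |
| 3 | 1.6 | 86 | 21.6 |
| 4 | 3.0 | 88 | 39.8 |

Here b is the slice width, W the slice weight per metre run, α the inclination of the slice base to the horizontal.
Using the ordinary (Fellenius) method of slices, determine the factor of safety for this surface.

Ordinary method of slices: FS = Σ[c'·Δl_i + (W_i cosα_i)·tanφ'] / Σ W_i sinα_i, with Δl_i = b_i / cosα_i.
Slice 1: Δl = 2.9/cos(-7.1°) = 2.922 m; N'_1 = 63·cos(-7.1°) = 62.5; c'Δl = 9.06; W sinα = -7.8
Slice 2: Δl = 1.9/cos9.2° = 1.925 m; N'_2 = 90·cos9.2° = 88.8; c'Δl = 5.97; W sinα = 14.4
Slice 3: Δl = 1.6/cos21.6° = 1.721 m; N'_3 = 86·cos21.6° = 80.0; c'Δl = 5.33; W sinα = 31.7
Slice 4: Δl = 3.0/cos39.8° = 3.905 m; N'_4 = 88·cos39.8° = 67.6; c'Δl = 12.10; W sinα = 56.3
Σc'Δl = 32.5 kN/m; ΣN' = 298.9 kN/m; ΣW sinα = 94.6 kN/m
Resisting = 32.5 + 298.9·tan33.6° = 32.5 + 198.6 = 231.1 kN/m
FS = 231.1 / 94.6 = 2.443

FS = 2.44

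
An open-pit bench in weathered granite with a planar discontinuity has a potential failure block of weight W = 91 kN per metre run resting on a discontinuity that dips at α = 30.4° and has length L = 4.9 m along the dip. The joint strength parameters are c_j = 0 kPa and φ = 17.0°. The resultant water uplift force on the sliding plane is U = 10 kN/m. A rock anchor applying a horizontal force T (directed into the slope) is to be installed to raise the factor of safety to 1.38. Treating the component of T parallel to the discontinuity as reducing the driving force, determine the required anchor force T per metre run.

T = 32 kN/m

Resolving forces along and normal to the sliding plane, with the horizontal anchor force T adding T·sinα to the effective normal force and T·cosα acting up the plane against the driving force:
FS = [c_jL + (W cosα − U + T sinα) tanφ] / [W sinα − T cosα]
Without the anchor: N' = 68.5 kN/m, driving T_d = 46.0 kN/m, resisting R = 0·4.9 + 68.5·tan17.0° = 20.9 kN/m, FS = 0.45.
Setting FS = 1.38 and solving for T:
1.38·(46.0 − T cos30.4°) = 20.9 + T sin30.4°·tan17.0°
T·(sin30.4°·tan17.0° + 1.38·cos30.4°) = 1.38·46.0 − 20.9
T·(0.5060·0.3057 + 1.38·0.8625) = 63.5 − 20.9 = 42.6
T·1.3450 = 42.6
T = 31.7 kN/m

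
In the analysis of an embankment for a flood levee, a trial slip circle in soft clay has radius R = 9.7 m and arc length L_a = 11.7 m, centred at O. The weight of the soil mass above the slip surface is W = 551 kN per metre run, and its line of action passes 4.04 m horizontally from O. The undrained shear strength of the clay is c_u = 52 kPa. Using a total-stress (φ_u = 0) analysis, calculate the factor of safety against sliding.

FS = 2.65

Taking moments about the centre O, the resisting moment is provided by the undrained shear strength acting along the arc:
M_R = c_u·L_a·R = 52·11.70·9.7 = 5901.5 kN·m/m
M_D = W·d = 551·4.04 = 2226.0 kN·m/m
FS = M_R / M_D = 5901.5 / 2226.0 = 2.651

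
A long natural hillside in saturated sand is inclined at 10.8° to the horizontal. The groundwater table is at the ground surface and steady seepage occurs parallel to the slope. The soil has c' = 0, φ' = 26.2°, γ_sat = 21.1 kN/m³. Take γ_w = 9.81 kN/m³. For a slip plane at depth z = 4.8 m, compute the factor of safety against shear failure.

FS = 1.38

With seepage parallel to the slope and the water table at the surface, the effective normal stress on the slip plane uses the buoyant unit weight γ' = γ_sat − γ_w while the driving shear stress uses γ_sat:
FS = [c' + γ' z cos²β tanφ'] / [γ_sat z sinβ cosβ]
(For c' = 0 this reduces to FS = (γ'/γ_sat)·tanφ'/tanβ.)
γ' = 21.1 − 9.81 = 11.29 kN/m³
Numerator = 0.0 + 11.29·4.8·cos²10.8°·tan26.2° = 0.0 + 11.29·4.8·0.9649·0.4921 = 25.729 kPa
Denominator = 21.1·4.8·sin10.8°·cos10.8° = 21.1·4.8·0.1874·0.9823 = 18.642 kPa
FS = 25.729 / 18.642 = 1.380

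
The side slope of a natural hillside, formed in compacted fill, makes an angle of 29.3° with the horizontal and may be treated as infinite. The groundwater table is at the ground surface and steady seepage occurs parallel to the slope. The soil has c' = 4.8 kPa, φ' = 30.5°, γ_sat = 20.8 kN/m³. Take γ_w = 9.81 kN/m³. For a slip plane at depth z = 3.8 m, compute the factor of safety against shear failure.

With seepage parallel to the slope and the water table at the surface, the effective normal stress on the slip plane uses the buoyant unit weight γ' = γ_sat − γ_w while the driving shear stress uses γ_sat:
FS = [c' + γ' z cos²β tanφ'] / [γ_sat z sinβ cosβ]
γ' = 20.8 − 9.81 = 10.99 kN/m³
Numerator = 4.8 + 10.99·3.8·cos²29.3°·tan30.5° = 4.8 + 10.99·3.8·0.7605·0.5890 = 23.508 kPa
Denominator = 20.8·3.8·sin29.3°·cos29.3° = 20.8·3.8·0.4894·0.8721 = 33.732 kPa
FS = 23.508 / 33.732 = 0.697

FS = 0.70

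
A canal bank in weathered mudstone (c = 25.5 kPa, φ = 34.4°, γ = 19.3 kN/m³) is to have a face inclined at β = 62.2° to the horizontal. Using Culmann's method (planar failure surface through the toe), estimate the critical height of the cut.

Culmann's analysis gives the critical failure plane at α_cr = (β + φ)/2 = (62.2 + 34.4)/2 = 48.3°, and the critical height
H_c = (4c/γ) · sinβ cosφ / [1 − cos(β − φ)]
    = (4·25.5/19.3) · sin62.2°·cos34.4° / [1 − cos(27.8°)]
    = 5.285 · 0.8846·0.8251 / [1 − 0.8846]
    = 5.285 · 0.7299 / 0.1154
    = 33.42 m

H_c = 33.42 m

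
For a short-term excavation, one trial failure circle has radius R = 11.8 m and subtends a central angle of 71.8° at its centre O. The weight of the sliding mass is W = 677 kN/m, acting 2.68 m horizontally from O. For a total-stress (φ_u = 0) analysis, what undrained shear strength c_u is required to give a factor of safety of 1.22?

c_u = 12.7 kPa

FS = c_u·L_a·R / (W·d), so c_u = FS·W·d / (L_a·R).
Arc length L_a = R·θ = 11.8·(71.8°·π/180) = 11.8·1.2531 = 14.79 m
c_u = 1.22·677·2.68 / (14.79·11.8) = 2213.5 / 174.49 = 12.69 kPa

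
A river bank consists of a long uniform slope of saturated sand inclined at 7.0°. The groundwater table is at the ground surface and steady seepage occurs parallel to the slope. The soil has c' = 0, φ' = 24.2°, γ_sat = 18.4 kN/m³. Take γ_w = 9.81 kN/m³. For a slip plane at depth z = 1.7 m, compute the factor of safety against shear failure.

FS = 1.71

With seepage parallel to the slope and the water table at the surface, the effective normal stress on the slip plane uses the buoyant unit weight γ' = γ_sat − γ_w while the driving shear stress uses γ_sat:
FS = [c' + γ' z cos²β tanφ'] / [γ_sat z sinβ cosβ]
(For c' = 0 this reduces to FS = (γ'/γ_sat)·tanφ'/tanβ.)
γ' = 18.4 − 9.81 = 8.59 kN/m³
Numerator = 0.0 + 8.59·1.7·cos²7.0°·tan24.2° = 0.0 + 8.59·1.7·0.9851·0.4494 = 6.465 kPa
Denominator = 18.4·1.7·sin7.0°·cos7.0° = 18.4·1.7·0.1219·0.9925 = 3.784 kPa
FS = 6.465 / 3.784 = 1.709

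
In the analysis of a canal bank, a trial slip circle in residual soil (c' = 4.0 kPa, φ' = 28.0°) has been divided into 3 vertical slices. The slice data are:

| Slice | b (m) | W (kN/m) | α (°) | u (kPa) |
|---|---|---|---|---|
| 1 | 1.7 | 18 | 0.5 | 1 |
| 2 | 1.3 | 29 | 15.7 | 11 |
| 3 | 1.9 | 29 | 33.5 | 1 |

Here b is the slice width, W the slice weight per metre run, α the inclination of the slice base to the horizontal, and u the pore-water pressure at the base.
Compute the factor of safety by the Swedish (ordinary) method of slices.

FS = 2.02

Ordinary method of slices: FS = Σ[c'·Δl_i + (W_i cosα_i − u_i·Δl_i)·tanφ'] / Σ W_i sinα_i, with Δl_i = b_i / cosα_i.
Slice 1: Δl = 1.7/cos0.5° = 1.700 m; N'_1 = 18·cos0.5° − 1·1.700 = 16.3; c'Δl = 6.80; W sinα = 0.2
Slice 2: Δl = 1.3/cos15.7° = 1.350 m; N'_2 = 29·cos15.7° − 11·1.350 = 13.1; c'Δl = 5.40; W sinα = 7.8
Slice 3: Δl = 1.9/cos33.5° = 2.278 m; N'_3 = 29·cos33.5° − 1·2.278 = 21.9; c'Δl = 9.11; W sinα = 16.0
Σc'Δl = 21.3 kN/m; ΣN' = 51.3 kN/m; ΣW sinα = 24.0 kN/m
Resisting = 21.3 + 51.3·tan28.0° = 21.3 + 27.3 = 48.6 kN/m
FS = 48.6 / 24.0 = 2.023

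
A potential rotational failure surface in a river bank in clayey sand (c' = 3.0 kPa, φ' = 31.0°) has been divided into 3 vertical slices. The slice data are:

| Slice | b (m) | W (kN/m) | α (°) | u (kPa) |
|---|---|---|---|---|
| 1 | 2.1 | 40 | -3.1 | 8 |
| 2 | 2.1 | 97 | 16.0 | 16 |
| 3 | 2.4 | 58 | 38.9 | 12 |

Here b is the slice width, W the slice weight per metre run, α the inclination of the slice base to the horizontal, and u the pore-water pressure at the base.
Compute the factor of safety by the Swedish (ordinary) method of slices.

FS = 1.24

Ordinary method of slices: FS = Σ[c'·Δl_i + (W_i cosα_i − u_i·Δl_i)·tanφ'] / Σ W_i sinα_i, with Δl_i = b_i / cosα_i.
Slice 1: Δl = 2.1/cos(-3.1°) = 2.103 m; N'_1 = 40·cos(-3.1°) − 8·2.103 = 23.1; c'Δl = 6.31; W sinα = -2.2
Slice 2: Δl = 2.1/cos16.0° = 2.185 m; N'_2 = 97·cos16.0° − 16·2.185 = 58.3; c'Δl = 6.55; W sinα = 26.7
Slice 3: Δl = 2.4/cos38.9° = 3.084 m; N'_3 = 58·cos38.9° − 12·3.084 = 8.1; c'Δl = 9.25; W sinα = 36.4
Σc'Δl = 22.1 kN/m; ΣN' = 89.5 kN/m; ΣW sinα = 61.0 kN/m
Resisting = 22.1 + 89.5·tan31.0° = 22.1 + 53.8 = 75.9 kN/m
FS = 75.9 / 61.0 = 1.245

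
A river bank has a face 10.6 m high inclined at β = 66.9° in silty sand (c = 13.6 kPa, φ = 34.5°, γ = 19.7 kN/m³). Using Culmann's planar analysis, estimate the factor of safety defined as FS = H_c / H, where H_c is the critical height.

FS = 1.27

H_c = (4c/γ) · sinβ cosφ / [1 − cos(β − φ)]
    = (4·13.6/19.7) · sin66.9°·cos34.5° / [1 − cos32.4°]
    = 2.761 · 0.7580 / 0.1557 = 13.45 m
FS = H_c / H = 13.45 / 10.6 = 1.269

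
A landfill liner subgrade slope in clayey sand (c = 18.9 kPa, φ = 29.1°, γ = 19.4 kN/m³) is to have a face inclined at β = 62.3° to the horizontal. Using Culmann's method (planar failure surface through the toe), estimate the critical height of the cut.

H_c = 18.47 m

Culmann's analysis gives the critical failure plane at α_cr = (β + φ)/2 = (62.3 + 29.1)/2 = 45.7°, and the critical height
H_c = (4c/γ) · sinβ cosφ / [1 − cos(β − φ)]
    = (4·18.9/19.4) · sin62.3°·cos29.1° / [1 − cos(33.2°)]
    = 3.897 · 0.8854·0.8738 / [1 − 0.8368]
    = 3.897 · 0.7736 / 0.1632
    = 18.47 m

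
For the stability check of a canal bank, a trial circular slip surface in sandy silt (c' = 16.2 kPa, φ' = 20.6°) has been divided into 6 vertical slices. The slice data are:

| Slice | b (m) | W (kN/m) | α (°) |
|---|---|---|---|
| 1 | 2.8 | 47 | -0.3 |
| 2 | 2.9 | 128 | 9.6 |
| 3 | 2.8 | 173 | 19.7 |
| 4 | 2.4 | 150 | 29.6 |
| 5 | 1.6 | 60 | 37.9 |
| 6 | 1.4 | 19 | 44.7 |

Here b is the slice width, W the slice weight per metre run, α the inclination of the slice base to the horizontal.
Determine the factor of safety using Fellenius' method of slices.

FS = 2.20

Ordinary method of slices: FS = Σ[c'·Δl_i + (W_i cosα_i)·tanφ'] / Σ W_i sinα_i, with Δl_i = b_i / cosα_i.
Slice 1: Δl = 2.8/cos(-0.3°) = 2.800 m; N'_1 = 47·cos(-0.3°) = 47.0; c'Δl = 45.36; W sinα = -0.2
Slice 2: Δl = 2.9/cos9.6° = 2.941 m; N'_2 = 128·cos9.6° = 126.2; c'Δl = 47.65; W sinα = 21.3
Slice 3: Δl = 2.8/cos19.7° = 2.974 m; N'_3 = 173·cos19.7° = 162.9; c'Δl = 48.18; W sinα = 58.3
Slice 4: Δl = 2.4/cos29.6° = 2.760 m; N'_4 = 150·cos29.6° = 130.4; c'Δl = 44.72; W sinα = 74.1
Slice 5: Δl = 1.6/cos37.9° = 2.028 m; N'_5 = 60·cos37.9° = 47.3; c'Δl = 32.85; W sinα = 36.9
Slice 6: Δl = 1.4/cos44.7° = 1.970 m; N'_6 = 19·cos44.7° = 13.5; c'Δl = 31.91; W sinα = 13.4
Σc'Δl = 250.7 kN/m; ΣN' = 527.4 kN/m; ΣW sinα = 203.7 kN/m
Resisting = 250.7 + 527.4·tan20.6° = 250.7 + 198.2 = 448.9 kN/m
FS = 448.9 / 203.7 = 2.203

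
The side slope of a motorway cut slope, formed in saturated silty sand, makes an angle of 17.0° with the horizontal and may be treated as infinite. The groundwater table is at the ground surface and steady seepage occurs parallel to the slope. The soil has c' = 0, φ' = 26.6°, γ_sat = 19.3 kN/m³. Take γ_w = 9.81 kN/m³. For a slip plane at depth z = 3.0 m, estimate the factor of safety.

FS = 0.81

With seepage parallel to the slope and the water table at the surface, the effective normal stress on the slip plane uses the buoyant unit weight γ' = γ_sat − γ_w while the driving shear stress uses γ_sat:
FS = [c' + γ' z cos²β tanφ'] / [γ_sat z sinβ cosβ]
(For c' = 0 this reduces to FS = (γ'/γ_sat)·tanφ'/tanβ.)
γ' = 19.3 − 9.81 = 9.49 kN/m³
Numerator = 0.0 + 9.49·3.0·cos²17.0°·tan26.6° = 0.0 + 9.49·3.0·0.9145·0.5008 = 13.038 kPa
Denominator = 19.3·3.0·sin17.0°·cos17.0° = 19.3·3.0·0.2924·0.9563 = 16.189 kPa
FS = 13.038 / 16.189 = 0.805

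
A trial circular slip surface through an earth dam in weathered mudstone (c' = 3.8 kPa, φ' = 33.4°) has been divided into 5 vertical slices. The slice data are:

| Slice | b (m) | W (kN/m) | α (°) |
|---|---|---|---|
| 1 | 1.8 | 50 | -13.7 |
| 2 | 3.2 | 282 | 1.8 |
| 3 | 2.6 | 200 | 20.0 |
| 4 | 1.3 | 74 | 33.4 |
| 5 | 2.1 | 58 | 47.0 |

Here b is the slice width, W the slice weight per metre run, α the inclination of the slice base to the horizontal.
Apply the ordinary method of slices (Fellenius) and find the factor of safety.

Ordinary method of slices: FS = Σ[c'·Δl_i + (W_i cosα_i)·tanφ'] / Σ W_i sinα_i, with Δl_i = b_i / cosα_i.
Slice 1: Δl = 1.8/cos(-13.7°) = 1.853 m; N'_1 = 50·cos(-13.7°) = 48.6; c'Δl = 7.04; W sinα = -11.8
Slice 2: Δl = 3.2/cos1.8° = 3.202 m; N'_2 = 282·cos1.8° = 281.9; c'Δl = 12.17; W sinα = 8.9
Slice 3: Δl = 2.6/cos20.0° = 2.767 m; N'_3 = 200·cos20.0° = 187.9; c'Δl = 10.51; W sinα = 68.4
Slice 4: Δl = 1.3/cos33.4° = 1.557 m; N'_4 = 74·cos33.4° = 61.8; c'Δl = 5.92; W sinα = 40.7
Slice 5: Δl = 2.1/cos47.0° = 3.079 m; N'_5 = 58·cos47.0° = 39.6; c'Δl = 11.70; W sinα = 42.4
Σc'Δl = 47.3 kN/m; ΣN' = 619.7 kN/m; ΣW sinα = 148.6 kN/m
Resisting = 47.3 + 619.7·tan33.4° = 47.3 + 408.6 = 456.0 kN/m
FS = 456.0 / 148.6 = 3.069

FS = 3.07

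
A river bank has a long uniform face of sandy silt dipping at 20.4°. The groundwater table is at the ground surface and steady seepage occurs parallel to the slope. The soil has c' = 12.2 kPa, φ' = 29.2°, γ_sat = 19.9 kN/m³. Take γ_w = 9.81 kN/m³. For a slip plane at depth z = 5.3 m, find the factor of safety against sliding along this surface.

FS = 1.12

With seepage parallel to the slope and the water table at the surface, the effective normal stress on the slip plane uses the buoyant unit weight γ' = γ_sat − γ_w while the driving shear stress uses γ_sat:
FS = [c' + γ' z cos²β tanφ'] / [γ_sat z sinβ cosβ]
γ' = 19.9 − 9.81 = 10.09 kN/m³
Numerator = 12.2 + 10.09·5.3·cos²20.4°·tan29.2° = 12.2 + 10.09·5.3·0.8785·0.5589 = 38.456 kPa
Denominator = 19.9·5.3·sin20.4°·cos20.4° = 19.9·5.3·0.3486·0.9373 = 34.458 kPa
FS = 38.456 / 34.458 = 1.116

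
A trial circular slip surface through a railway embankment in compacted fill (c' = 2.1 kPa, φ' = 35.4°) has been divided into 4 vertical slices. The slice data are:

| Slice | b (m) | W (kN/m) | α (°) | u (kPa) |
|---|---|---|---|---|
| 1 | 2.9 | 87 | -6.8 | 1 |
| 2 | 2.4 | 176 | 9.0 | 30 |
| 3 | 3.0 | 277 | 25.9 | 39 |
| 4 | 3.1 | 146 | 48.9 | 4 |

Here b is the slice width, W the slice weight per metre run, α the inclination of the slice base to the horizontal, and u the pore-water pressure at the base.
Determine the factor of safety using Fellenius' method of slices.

Ordinary method of slices: FS = Σ[c'·Δl_i + (W_i cosα_i − u_i·Δl_i)·tanφ'] / Σ W_i sinα_i, with Δl_i = b_i / cosα_i.
Slice 1: Δl = 2.9/cos(-6.8°) = 2.921 m; N'_1 = 87·cos(-6.8°) − 1·2.921 = 83.5; c'Δl = 6.13; W sinα = -10.3
Slice 2: Δl = 2.4/cos9.0° = 2.430 m; N'_2 = 176·cos9.0° − 30·2.430 = 100.9; c'Δl = 5.10; W sinα = 27.5
Slice 3: Δl = 3.0/cos25.9° = 3.335 m; N'_3 = 277·cos25.9° − 39·3.335 = 119.1; c'Δl = 7.00; W sinα = 121.0
Slice 4: Δl = 3.1/cos48.9° = 4.716 m; N'_4 = 146·cos48.9° − 4·4.716 = 77.1; c'Δl = 9.90; W sinα = 110.0
Σc'Δl = 28.1 kN/m; ΣN' = 380.6 kN/m; ΣW sinα = 248.2 kN/m
Resisting = 28.1 + 380.6·tan35.4° = 28.1 + 270.5 = 298.6 kN/m
FS = 298.6 / 248.2 = 1.203

FS = 1.20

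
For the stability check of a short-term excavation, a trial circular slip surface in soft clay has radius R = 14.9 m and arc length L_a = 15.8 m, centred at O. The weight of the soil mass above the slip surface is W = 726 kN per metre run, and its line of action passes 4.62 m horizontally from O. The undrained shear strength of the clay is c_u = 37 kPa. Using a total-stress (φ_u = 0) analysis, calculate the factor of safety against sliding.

FS = 2.60

Taking moments about the centre O, the resisting moment is provided by the undrained shear strength acting along the arc:
M_R = c_u·L_a·R = 37·15.80·14.9 = 8710.5 kN·m/m
M_D = W·d = 726·4.62 = 3354.1 kN·m/m
FS = M_R / M_D = 8710.5 / 3354.1 = 2.597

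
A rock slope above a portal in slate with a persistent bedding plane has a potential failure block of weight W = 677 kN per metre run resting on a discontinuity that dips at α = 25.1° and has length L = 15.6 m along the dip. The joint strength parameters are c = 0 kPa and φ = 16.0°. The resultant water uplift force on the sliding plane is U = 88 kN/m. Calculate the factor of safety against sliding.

Resolving the block weight along and normal to the plane and applying the Mohr–Coulomb strength on the joint:
N' = W cosα − U = 677·cos25.1° − 88 = 525.1 kN/m
Driving force T = W sinα = 677·sin25.1° = 287.2 kN/m
Resisting force R = c·L + N'·tanφ = 0·15.6 + 525.1·tan16.0° = 0.0 + 150.6 = 150.6 kN/m
FS = R / T = 150.6 / 287.2 = 0.524

FS = 0.52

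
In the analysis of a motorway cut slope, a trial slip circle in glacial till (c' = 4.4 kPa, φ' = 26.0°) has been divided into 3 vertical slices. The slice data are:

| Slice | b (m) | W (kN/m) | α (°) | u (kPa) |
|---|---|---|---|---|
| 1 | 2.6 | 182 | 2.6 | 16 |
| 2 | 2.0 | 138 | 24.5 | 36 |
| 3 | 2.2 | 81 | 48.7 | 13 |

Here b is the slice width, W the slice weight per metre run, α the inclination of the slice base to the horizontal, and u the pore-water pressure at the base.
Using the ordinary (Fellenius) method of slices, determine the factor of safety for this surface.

Ordinary method of slices: FS = Σ[c'·Δl_i + (W_i cosα_i − u_i·Δl_i)·tanφ'] / Σ W_i sinα_i, with Δl_i = b_i / cosα_i.
Slice 1: Δl = 2.6/cos2.6° = 2.603 m; N'_1 = 182·cos2.6° − 16·2.603 = 140.2; c'Δl = 11.45; W sinα = 8.3
Slice 2: Δl = 2.0/cos24.5° = 2.198 m; N'_2 = 138·cos24.5° − 36·2.198 = 46.5; c'Δl = 9.67; W sinα = 57.2
Slice 3: Δl = 2.2/cos48.7° = 3.333 m; N'_3 = 81·cos48.7° − 13·3.333 = 10.1; c'Δl = 14.67; W sinα = 60.9
Σc'Δl = 35.8 kN/m; ΣN' = 196.7 kN/m; ΣW sinα = 126.3 kN/m
Resisting = 35.8 + 196.7·tan26.0° = 35.8 + 96.0 = 131.7 kN/m
FS = 131.7 / 126.3 = 1.043

FS = 1.04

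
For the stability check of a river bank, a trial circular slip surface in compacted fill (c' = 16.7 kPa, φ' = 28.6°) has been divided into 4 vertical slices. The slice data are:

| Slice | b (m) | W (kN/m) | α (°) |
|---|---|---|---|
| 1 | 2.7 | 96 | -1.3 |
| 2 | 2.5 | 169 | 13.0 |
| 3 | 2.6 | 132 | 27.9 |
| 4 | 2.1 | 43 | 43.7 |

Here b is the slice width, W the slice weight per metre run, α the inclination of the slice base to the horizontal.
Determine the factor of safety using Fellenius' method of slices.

Ordinary method of slices: FS = Σ[c'·Δl_i + (W_i cosα_i)·tanφ'] / Σ W_i sinα_i, with Δl_i = b_i / cosα_i.
Slice 1: Δl = 2.7/cos(-1.3°) = 2.701 m; N'_1 = 96·cos(-1.3°) = 96.0; c'Δl = 45.10; W sinα = -2.2
Slice 2: Δl = 2.5/cos13.0° = 2.566 m; N'_2 = 169·cos13.0° = 164.7; c'Δl = 42.85; W sinα = 38.0
Slice 3: Δl = 2.6/cos27.9° = 2.942 m; N'_3 = 132·cos27.9° = 116.7; c'Δl = 49.13; W sinα = 61.8
Slice 4: Δl = 2.1/cos43.7° = 2.905 m; N'_4 = 43·cos43.7° = 31.1; c'Δl = 48.51; W sinα = 29.7
Σc'Δl = 185.6 kN/m; ΣN' = 408.4 kN/m; ΣW sinα = 127.3 kN/m
Resisting = 185.6 + 408.4·tan28.6° = 185.6 + 222.7 = 408.2 kN/m
FS = 408.2 / 127.3 = 3.207

FS = 3.21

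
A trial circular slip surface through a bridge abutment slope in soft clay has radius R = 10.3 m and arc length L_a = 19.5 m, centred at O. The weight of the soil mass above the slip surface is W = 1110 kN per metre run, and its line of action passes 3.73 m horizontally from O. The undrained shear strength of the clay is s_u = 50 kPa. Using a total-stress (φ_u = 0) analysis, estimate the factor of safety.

Taking moments about the centre O, the resisting moment is provided by the undrained shear strength acting along the arc:
M_R = s_u·L_a·R = 50·19.50·10.3 = 10042.5 kN·m/m
M_D = W·d = 1110·3.73 = 4140.3 kN·m/m
FS = M_R / M_D = 10042.5 / 4140.3 = 2.426

FS = 2.43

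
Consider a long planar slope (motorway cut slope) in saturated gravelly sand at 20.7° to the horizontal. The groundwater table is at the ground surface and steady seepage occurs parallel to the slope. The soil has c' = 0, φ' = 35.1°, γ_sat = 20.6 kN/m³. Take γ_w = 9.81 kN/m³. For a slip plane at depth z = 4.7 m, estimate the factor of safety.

FS = 0.97

With seepage parallel to the slope and the water table at the surface, the effective normal stress on the slip plane uses the buoyant unit weight γ' = γ_sat − γ_w while the driving shear stress uses γ_sat:
FS = [c' + γ' z cos²β tanφ'] / [γ_sat z sinβ cosβ]
(For c' = 0 this reduces to FS = (γ'/γ_sat)·tanφ'/tanβ.)
γ' = 20.6 − 9.81 = 10.79 kN/m³
Numerator = 0.0 + 10.79·4.7·cos²20.7°·tan35.1° = 0.0 + 10.79·4.7·0.8751·0.7028 = 31.188 kPa
Denominator = 20.6·4.7·sin20.7°·cos20.7° = 20.6·4.7·0.3535·0.9354 = 32.014 kPa
FS = 31.188 / 32.014 = 0.974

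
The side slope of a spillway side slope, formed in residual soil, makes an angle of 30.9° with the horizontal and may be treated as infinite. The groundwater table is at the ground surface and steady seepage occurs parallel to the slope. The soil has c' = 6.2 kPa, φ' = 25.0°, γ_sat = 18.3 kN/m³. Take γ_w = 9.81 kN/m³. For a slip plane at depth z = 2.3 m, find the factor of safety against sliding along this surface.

FS = 0.70

With seepage parallel to the slope and the water table at the surface, the effective normal stress on the slip plane uses the buoyant unit weight γ' = γ_sat − γ_w while the driving shear stress uses γ_sat:
FS = [c' + γ' z cos²β tanφ'] / [γ_sat z sinβ cosβ]
γ' = 18.3 − 9.81 = 8.49 kN/m³
Numerator = 6.2 + 8.49·2.3·cos²30.9°·tan25.0° = 6.2 + 8.49·2.3·0.7363·0.4663 = 12.904 kPa
Denominator = 18.3·2.3·sin30.9°·cos30.9° = 18.3·2.3·0.5135·0.8581 = 18.547 kPa
FS = 12.904 / 18.547 = 0.696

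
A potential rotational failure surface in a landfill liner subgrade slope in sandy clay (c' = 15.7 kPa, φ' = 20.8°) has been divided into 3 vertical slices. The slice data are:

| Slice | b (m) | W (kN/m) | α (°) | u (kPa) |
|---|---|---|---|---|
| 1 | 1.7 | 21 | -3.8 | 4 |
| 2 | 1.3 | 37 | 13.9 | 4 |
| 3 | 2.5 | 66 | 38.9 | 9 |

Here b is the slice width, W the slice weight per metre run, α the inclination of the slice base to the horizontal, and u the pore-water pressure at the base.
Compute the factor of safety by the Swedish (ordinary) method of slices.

FS = 2.53

Ordinary method of slices: FS = Σ[c'·Δl_i + (W_i cosα_i − u_i·Δl_i)·tanφ'] / Σ W_i sinα_i, with Δl_i = b_i / cosα_i.
Slice 1: Δl = 1.7/cos(-3.8°) = 1.704 m; N'_1 = 21·cos(-3.8°) − 4·1.704 = 14.1; c'Δl = 26.75; W sinα = -1.4
Slice 2: Δl = 1.3/cos13.9° = 1.339 m; N'_2 = 37·cos13.9° − 4·1.339 = 30.6; c'Δl = 21.03; W sinα = 8.9
Slice 3: Δl = 2.5/cos38.9° = 3.212 m; N'_3 = 66·cos38.9° − 9·3.212 = 22.5; c'Δl = 50.43; W sinα = 41.4
Σc'Δl = 98.2 kN/m; ΣN' = 67.2 kN/m; ΣW sinα = 48.9 kN/m
Resisting = 98.2 + 67.2·tan20.8° = 98.2 + 25.5 = 123.7 kN/m
FS = 123.7 / 48.9 = 2.528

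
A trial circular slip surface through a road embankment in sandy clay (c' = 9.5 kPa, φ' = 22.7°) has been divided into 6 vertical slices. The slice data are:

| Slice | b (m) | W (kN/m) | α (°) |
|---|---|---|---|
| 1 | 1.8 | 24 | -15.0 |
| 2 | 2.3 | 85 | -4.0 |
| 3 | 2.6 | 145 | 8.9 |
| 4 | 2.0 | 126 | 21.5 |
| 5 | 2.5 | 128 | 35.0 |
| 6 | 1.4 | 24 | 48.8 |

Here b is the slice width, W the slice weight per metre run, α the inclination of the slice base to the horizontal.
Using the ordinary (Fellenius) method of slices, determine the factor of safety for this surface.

Ordinary method of slices: FS = Σ[c'·Δl_i + (W_i cosα_i)·tanφ'] / Σ W_i sinα_i, with Δl_i = b_i / cosα_i.
Slice 1: Δl = 1.8/cos(-15.0°) = 1.863 m; N'_1 = 24·cos(-15.0°) = 23.2; c'Δl = 17.70; W sinα = -6.2
Slice 2: Δl = 2.3/cos(-4.0°) = 2.306 m; N'_2 = 85·cos(-4.0°) = 84.8; c'Δl = 21.90; W sinα = -5.9
Slice 3: Δl = 2.6/cos8.9° = 2.632 m; N'_3 = 145·cos8.9° = 143.3; c'Δl = 25.00; W sinα = 22.4
Slice 4: Δl = 2.0/cos21.5° = 2.150 m; N'_4 = 126·cos21.5° = 117.2; c'Δl = 20.42; W sinα = 46.2
Slice 5: Δl = 2.5/cos35.0° = 3.052 m; N'_5 = 128·cos35.0° = 104.9; c'Δl = 28.99; W sinα = 73.4
Slice 6: Δl = 1.4/cos48.8° = 2.125 m; N'_6 = 24·cos48.8° = 15.8; c'Δl = 20.19; W sinα = 18.1
Σc'Δl = 134.2 kN/m; ΣN' = 489.1 kN/m; ΣW sinα = 147.9 kN/m
Resisting = 134.2 + 489.1·tan22.7° = 134.2 + 204.6 = 338.8 kN/m
FS = 338.8 / 147.9 = 2.290

FS = 2.29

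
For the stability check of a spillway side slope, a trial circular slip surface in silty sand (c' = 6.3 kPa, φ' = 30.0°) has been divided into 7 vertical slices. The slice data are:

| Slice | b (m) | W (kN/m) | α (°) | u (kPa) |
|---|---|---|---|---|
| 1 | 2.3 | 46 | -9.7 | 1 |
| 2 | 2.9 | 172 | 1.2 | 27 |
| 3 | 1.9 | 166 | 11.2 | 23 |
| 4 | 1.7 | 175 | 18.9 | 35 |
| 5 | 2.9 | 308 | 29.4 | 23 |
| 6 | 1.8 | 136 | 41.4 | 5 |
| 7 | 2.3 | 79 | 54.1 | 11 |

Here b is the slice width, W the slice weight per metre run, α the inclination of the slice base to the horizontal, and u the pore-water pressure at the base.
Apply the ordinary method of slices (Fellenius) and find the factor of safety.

Ordinary method of slices: FS = Σ[c'·Δl_i + (W_i cosα_i − u_i·Δl_i)·tanφ'] / Σ W_i sinα_i, with Δl_i = b_i / cosα_i.
Slice 1: Δl = 2.3/cos(-9.7°) = 2.333 m; N'_1 = 46·cos(-9.7°) − 1·2.333 = 43.0; c'Δl = 14.70; W sinα = -7.8
Slice 2: Δl = 2.9/cos1.2° = 2.901 m; N'_2 = 172·cos1.2° − 27·2.901 = 93.6; c'Δl = 18.27; W sinα = 3.6
Slice 3: Δl = 1.9/cos11.2° = 1.937 m; N'_3 = 166·cos11.2° − 23·1.937 = 118.3; c'Δl = 12.20; W sinα = 32.2
Slice 4: Δl = 1.7/cos18.9° = 1.797 m; N'_4 = 175·cos18.9° − 35·1.797 = 102.7; c'Δl = 11.32; W sinα = 56.7
Slice 5: Δl = 2.9/cos29.4° = 3.329 m; N'_5 = 308·cos29.4° − 23·3.329 = 191.8; c'Δl = 20.97; W sinα = 151.2
Slice 6: Δl = 1.8/cos41.4° = 2.400 m; N'_6 = 136·cos41.4° − 5·2.400 = 90.0; c'Δl = 15.12; W sinα = 89.9
Slice 7: Δl = 2.3/cos54.1° = 3.922 m; N'_7 = 79·cos54.1° − 11·3.922 = 3.2; c'Δl = 24.71; W sinα = 64.0
Σc'Δl = 117.3 kN/m; ΣN' = 642.6 kN/m; ΣW sinα = 389.9 kN/m
Resisting = 117.3 + 642.6·tan30.0° = 117.3 + 371.0 = 488.3 kN/m
FS = 488.3 / 389.9 = 1.252

FS = 1.25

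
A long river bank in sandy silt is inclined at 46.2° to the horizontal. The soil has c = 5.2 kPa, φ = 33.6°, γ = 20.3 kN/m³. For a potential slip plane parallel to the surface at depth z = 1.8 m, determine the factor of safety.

For an infinite slope with a slip plane parallel to the surface (no pore pressure): FS = [c + γz cos²β tanφ] / [γz sinβ cosβ].
γz = 20.3·1.8 = 36.54 kN/m²
Numerator = 5.2 + 36.54·cos²46.2°·tan33.6° = 5.2 + 36.54·0.4791·0.6644 = 16.830 kPa
Denominator = 36.54·sin46.2°·cos46.2° = 36.54·0.7218·0.6921 = 18.254 kPa
FS = 16.830 / 18.254 = 0.922

FS = 0.92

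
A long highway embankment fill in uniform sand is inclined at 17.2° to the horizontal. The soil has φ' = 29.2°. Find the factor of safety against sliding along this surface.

For a dry cohesionless infinite slope the factor of safety is FS = tanφ' / tanβ.
FS = tan29.2° / tan17.2° = 0.5589 / 0.3096 = 1.805

FS = 1.81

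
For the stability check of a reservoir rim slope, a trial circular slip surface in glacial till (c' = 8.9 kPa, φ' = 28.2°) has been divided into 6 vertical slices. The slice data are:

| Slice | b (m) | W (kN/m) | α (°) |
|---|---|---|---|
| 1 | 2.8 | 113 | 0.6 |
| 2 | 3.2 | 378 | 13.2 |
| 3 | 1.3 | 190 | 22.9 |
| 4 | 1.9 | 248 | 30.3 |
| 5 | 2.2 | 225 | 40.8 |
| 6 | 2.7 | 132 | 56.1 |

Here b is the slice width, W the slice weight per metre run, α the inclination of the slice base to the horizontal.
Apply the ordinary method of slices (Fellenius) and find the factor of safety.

Ordinary method of slices: FS = Σ[c'·Δl_i + (W_i cosα_i)·tanφ'] / Σ W_i sinα_i, with Δl_i = b_i / cosα_i.
Slice 1: Δl = 2.8/cos0.6° = 2.800 m; N'_1 = 113·cos0.6° = 113.0; c'Δl = 24.92; W sinα = 1.2
Slice 2: Δl = 3.2/cos13.2° = 3.287 m; N'_2 = 378·cos13.2° = 368.0; c'Δl = 29.25; W sinα = 86.3
Slice 3: Δl = 1.3/cos22.9° = 1.411 m; N'_3 = 190·cos22.9° = 175.0; c'Δl = 12.56; W sinα = 73.9
Slice 4: Δl = 1.9/cos30.3° = 2.201 m; N'_4 = 248·cos30.3° = 214.1; c'Δl = 19.59; W sinα = 125.1
Slice 5: Δl = 2.2/cos40.8° = 2.906 m; N'_5 = 225·cos40.8° = 170.3; c'Δl = 25.87; W sinα = 147.0
Slice 6: Δl = 2.7/cos56.1° = 4.841 m; N'_6 = 132·cos56.1° = 73.6; c'Δl = 43.08; W sinα = 109.6
Σc'Δl = 155.3 kN/m; ΣN' = 1114.1 kN/m; ΣW sinα = 543.1 kN/m
Resisting = 155.3 + 1114.1·tan28.2° = 155.3 + 597.4 = 752.6 kN/m
FS = 752.6 / 543.1 = 1.386

FS = 1.39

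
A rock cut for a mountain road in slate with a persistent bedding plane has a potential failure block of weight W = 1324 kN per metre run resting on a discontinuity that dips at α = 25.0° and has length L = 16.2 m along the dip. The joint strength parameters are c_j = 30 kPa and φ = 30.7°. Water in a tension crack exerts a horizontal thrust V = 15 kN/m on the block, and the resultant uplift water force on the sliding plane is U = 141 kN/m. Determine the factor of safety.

FS = 1.94

Resolving the block weight along and normal to the plane and applying the Mohr–Coulomb strength on the joint:
N' = W cosα − U − V sinα = 1324·cos25.0° − 141 − 15·sin25.0° = 1052.6 kN/m
Driving force T = W sinα + V cosα = 1324·sin25.0° + 15·cos25.0° = 573.1 kN/m
Resisting force R = c_j·L + N'·tanφ = 30·16.2 + 1052.6·tan30.7° = 486.0 + 625.0 = 1111.0 kN/m
FS = R / T = 1111.0 / 573.1 = 1.938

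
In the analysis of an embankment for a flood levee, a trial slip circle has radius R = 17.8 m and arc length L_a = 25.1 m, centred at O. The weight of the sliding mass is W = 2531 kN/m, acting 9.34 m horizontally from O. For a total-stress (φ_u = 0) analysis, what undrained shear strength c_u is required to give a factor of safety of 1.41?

FS = c_u·L_a·R / (W·d), so c_u = FS·W·d / (L_a·R).
c_u = 1.41·2531·9.34 / (25.10·17.8) = 33331.8 / 446.78 = 74.60 kPa

c_u = 74.6 kPa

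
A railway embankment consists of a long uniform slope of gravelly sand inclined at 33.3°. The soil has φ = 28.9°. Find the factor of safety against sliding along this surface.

For a dry cohesionless infinite slope the factor of safety is FS = tanφ / tanβ.
FS = tan28.9° / tan33.3° = 0.5520 / 0.6569 = 0.840

FS = 0.84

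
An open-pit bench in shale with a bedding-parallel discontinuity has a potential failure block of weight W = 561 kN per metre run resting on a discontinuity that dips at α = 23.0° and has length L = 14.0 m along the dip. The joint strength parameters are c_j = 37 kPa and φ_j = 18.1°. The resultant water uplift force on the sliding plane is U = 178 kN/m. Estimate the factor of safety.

Resolving the block weight along and normal to the plane and applying the Mohr–Coulomb strength on the joint:
N' = W cosα − U = 561·cos23.0° − 178 = 338.4 kN/m
Driving force T = W sinα = 561·sin23.0° = 219.2 kN/m
Resisting force R = c_j·L + N'·tanφ_j = 37·14.0 + 338.4·tan18.1° = 518.0 + 110.6 = 628.6 kN/m
FS = R / T = 628.6 / 219.2 = 2.868

FS = 2.87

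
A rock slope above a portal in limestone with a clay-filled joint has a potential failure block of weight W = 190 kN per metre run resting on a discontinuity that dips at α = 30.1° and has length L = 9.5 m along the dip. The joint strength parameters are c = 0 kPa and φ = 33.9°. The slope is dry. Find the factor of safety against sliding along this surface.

Resolving the block weight along and normal to the plane and applying the Mohr–Coulomb strength on the joint:
N' = W cosα = 190·cos30.1° = 164.4 kN/m
Driving force T = W sinα = 190·sin30.1° = 95.3 kN/m
Resisting force R = c·L + N'·tanφ = 0·9.5 + 164.4·tan33.9° = 0.0 + 110.5 = 110.5 kN/m
FS = R / T = 110.5 / 95.3 = 1.159

FS = 1.16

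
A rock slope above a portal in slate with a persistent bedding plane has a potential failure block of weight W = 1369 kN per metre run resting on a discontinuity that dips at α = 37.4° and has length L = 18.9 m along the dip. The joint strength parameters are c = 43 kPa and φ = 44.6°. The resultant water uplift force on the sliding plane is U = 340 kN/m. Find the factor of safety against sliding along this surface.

FS = 1.86

Resolving the block weight along and normal to the plane and applying the Mohr–Coulomb strength on the joint:
N' = W cosα − U = 1369·cos37.4° − 340 = 747.6 kN/m
Driving force T = W sinα = 1369·sin37.4° = 831.5 kN/m
Resisting force R = c·L + N'·tanφ = 43·18.9 + 747.6·tan44.6° = 812.7 + 737.2 = 1549.9 kN/m
FS = R / T = 1549.9 / 831.5 = 1.864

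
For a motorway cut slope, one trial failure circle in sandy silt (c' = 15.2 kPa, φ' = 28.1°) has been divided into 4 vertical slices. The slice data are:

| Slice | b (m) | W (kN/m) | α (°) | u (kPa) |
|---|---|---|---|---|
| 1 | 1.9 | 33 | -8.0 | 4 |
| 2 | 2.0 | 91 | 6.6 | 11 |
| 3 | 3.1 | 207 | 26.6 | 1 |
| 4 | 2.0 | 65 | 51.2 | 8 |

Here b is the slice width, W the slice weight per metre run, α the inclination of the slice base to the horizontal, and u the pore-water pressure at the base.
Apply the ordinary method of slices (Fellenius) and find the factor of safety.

Ordinary method of slices: FS = Σ[c'·Δl_i + (W_i cosα_i − u_i·Δl_i)·tanφ'] / Σ W_i sinα_i, with Δl_i = b_i / cosα_i.
Slice 1: Δl = 1.9/cos(-8.0°) = 1.919 m; N'_1 = 33·cos(-8.0°) − 4·1.919 = 25.0; c'Δl = 29.16; W sinα = -4.6
Slice 2: Δl = 2.0/cos6.6° = 2.013 m; N'_2 = 91·cos6.6° − 11·2.013 = 68.3; c'Δl = 30.60; W sinα = 10.5
Slice 3: Δl = 3.1/cos26.6° = 3.467 m; N'_3 = 207·cos26.6° − 1·3.467 = 181.6; c'Δl = 52.70; W sinα = 92.7
Slice 4: Δl = 2.0/cos51.2° = 3.192 m; N'_4 = 65·cos51.2° − 8·3.192 = 15.2; c'Δl = 48.52; W sinα = 50.7
Σc'Δl = 161.0 kN/m; ΣN' = 290.1 kN/m; ΣW sinα = 149.2 kN/m
Resisting = 161.0 + 290.1·tan28.1° = 161.0 + 154.9 = 315.9 kN/m
FS = 315.9 / 149.2 = 2.117

FS = 2.12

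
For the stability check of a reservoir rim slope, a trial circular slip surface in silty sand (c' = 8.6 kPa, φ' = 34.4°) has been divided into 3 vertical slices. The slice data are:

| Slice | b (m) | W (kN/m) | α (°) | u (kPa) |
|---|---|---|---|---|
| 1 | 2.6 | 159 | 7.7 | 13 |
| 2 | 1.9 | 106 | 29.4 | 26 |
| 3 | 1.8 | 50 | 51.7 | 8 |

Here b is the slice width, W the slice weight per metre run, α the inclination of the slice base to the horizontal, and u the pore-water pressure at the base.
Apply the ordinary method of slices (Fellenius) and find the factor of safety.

Ordinary method of slices: FS = Σ[c'·Δl_i + (W_i cosα_i − u_i·Δl_i)·tanφ'] / Σ W_i sinα_i, with Δl_i = b_i / cosα_i.
Slice 1: Δl = 2.6/cos7.7° = 2.624 m; N'_1 = 159·cos7.7° − 13·2.624 = 123.5; c'Δl = 22.56; W sinα = 21.3
Slice 2: Δl = 1.9/cos29.4° = 2.181 m; N'_2 = 106·cos29.4° − 26·2.181 = 35.6; c'Δl = 18.76; W sinα = 52.0
Slice 3: Δl = 1.8/cos51.7° = 2.904 m; N'_3 = 50·cos51.7° − 8·2.904 = 7.8; c'Δl = 24.98; W sinα = 39.2
Σc'Δl = 66.3 kN/m; ΣN' = 166.9 kN/m; ΣW sinα = 112.6 kN/m
Resisting = 66.3 + 166.9·tan34.4° = 66.3 + 114.3 = 180.5 kN/m
FS = 180.5 / 112.6 = 1.604

FS = 1.60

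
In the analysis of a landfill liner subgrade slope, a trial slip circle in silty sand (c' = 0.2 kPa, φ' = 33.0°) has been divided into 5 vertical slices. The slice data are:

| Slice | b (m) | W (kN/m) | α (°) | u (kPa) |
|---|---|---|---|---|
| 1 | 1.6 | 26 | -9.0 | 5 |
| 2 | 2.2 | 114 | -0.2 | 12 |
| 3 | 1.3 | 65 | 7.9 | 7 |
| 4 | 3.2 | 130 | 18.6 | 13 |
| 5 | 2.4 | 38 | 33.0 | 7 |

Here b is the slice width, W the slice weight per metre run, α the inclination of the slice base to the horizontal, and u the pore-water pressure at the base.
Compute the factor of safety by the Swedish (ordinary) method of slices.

Ordinary method of slices: FS = Σ[c'·Δl_i + (W_i cosα_i − u_i·Δl_i)·tanφ'] / Σ W_i sinα_i, with Δl_i = b_i / cosα_i.
Slice 1: Δl = 1.6/cos(-9.0°) = 1.620 m; N'_1 = 26·cos(-9.0°) − 5·1.620 = 17.6; c'Δl = 0.32; W sinα = -4.1
Slice 2: Δl = 2.2/cos(-0.2°) = 2.200 m; N'_2 = 114·cos(-0.2°) − 12·2.200 = 87.6; c'Δl = 0.44; W sinα = -0.4
Slice 3: Δl = 1.3/cos7.9° = 1.312 m; N'_3 = 65·cos7.9° − 7·1.312 = 55.2; c'Δl = 0.26; W sinα = 8.9
Slice 4: Δl = 3.2/cos18.6° = 3.376 m; N'_4 = 130·cos18.6° − 13·3.376 = 79.3; c'Δl = 0.68; W sinα = 41.5
Slice 5: Δl = 2.4/cos33.0° = 2.862 m; N'_5 = 38·cos33.0° − 7·2.862 = 11.8; c'Δl = 0.57; W sinα = 20.7
Σc'Δl = 2.3 kN/m; ΣN' = 251.5 kN/m; ΣW sinα = 66.6 kN/m
Resisting = 2.3 + 251.5·tan33.0° = 2.3 + 163.3 = 165.6 kN/m
FS = 165.6 / 66.6 = 2.486

FS = 2.49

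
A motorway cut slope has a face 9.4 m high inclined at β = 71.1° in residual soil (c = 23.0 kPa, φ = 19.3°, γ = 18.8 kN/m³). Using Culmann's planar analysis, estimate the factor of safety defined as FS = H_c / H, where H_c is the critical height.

H_c = (4c/γ) · sinβ cosφ / [1 − cos(β − φ)]
    = (4·23.0/18.8) · sin71.1°·cos19.3° / [1 − cos51.8°]
    = 4.894 · 0.8929 / 0.3816 = 11.45 m
FS = H_c / H = 11.45 / 9.4 = 1.218

FS = 1.22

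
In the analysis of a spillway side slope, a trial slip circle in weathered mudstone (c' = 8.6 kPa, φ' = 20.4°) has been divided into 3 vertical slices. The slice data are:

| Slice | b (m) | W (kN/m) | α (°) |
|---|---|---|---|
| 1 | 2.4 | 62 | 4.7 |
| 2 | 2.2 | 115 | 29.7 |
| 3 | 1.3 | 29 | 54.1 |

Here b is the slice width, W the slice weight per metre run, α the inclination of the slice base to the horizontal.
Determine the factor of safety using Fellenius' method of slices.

Ordinary method of slices: FS = Σ[c'·Δl_i + (W_i cosα_i)·tanφ'] / Σ W_i sinα_i, with Δl_i = b_i / cosα_i.
Slice 1: Δl = 2.4/cos4.7° = 2.408 m; N'_1 = 62·cos4.7° = 61.8; c'Δl = 20.71; W sinα = 5.1
Slice 2: Δl = 2.2/cos29.7° = 2.533 m; N'_2 = 115·cos29.7° = 99.9; c'Δl = 21.78; W sinα = 57.0
Slice 3: Δl = 1.3/cos54.1° = 2.217 m; N'_3 = 29·cos54.1° = 17.0; c'Δl = 19.07; W sinα = 23.5
Σc'Δl = 61.6 kN/m; ΣN' = 178.7 kN/m; ΣW sinα = 85.5 kN/m
Resisting = 61.6 + 178.7·tan20.4° = 61.6 + 66.5 = 128.0 kN/m
FS = 128.0 / 85.5 = 1.496

FS = 1.50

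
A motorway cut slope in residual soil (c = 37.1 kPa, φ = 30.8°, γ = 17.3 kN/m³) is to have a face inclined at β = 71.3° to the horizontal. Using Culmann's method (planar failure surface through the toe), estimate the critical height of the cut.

H_c = 29.13 m

Culmann's analysis gives the critical failure plane at α_cr = (β + φ)/2 = (71.3 + 30.8)/2 = 51.0°, and the critical height
H_c = (4c/γ) · sinβ cosφ / [1 − cos(β − φ)]
    = (4·37.1/17.3) · sin71.3°·cos30.8° / [1 − cos(40.5°)]
    = 8.578 · 0.9472·0.8590 / [1 − 0.7604]
    = 8.578 · 0.8136 / 0.2396
    = 29.13 m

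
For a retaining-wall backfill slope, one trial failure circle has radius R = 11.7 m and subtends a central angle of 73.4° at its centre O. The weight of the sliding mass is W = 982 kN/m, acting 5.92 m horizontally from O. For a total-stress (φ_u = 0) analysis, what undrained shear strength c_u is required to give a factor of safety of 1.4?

c_u = 46.4 kPa

FS = c_u·L_a·R / (W·d), so c_u = FS·W·d / (L_a·R).
Arc length L_a = R·θ = 11.7·(73.4°·π/180) = 11.7·1.2811 = 14.99 m
c_u = 1.4·982·5.92 / (14.99·11.7) = 8138.8 / 175.37 = 46.41 kPa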